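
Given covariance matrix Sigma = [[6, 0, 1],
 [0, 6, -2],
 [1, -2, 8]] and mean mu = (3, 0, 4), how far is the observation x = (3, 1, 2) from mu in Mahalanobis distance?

Step 1 — centre the observation: (x - mu) = (0, 1, -2).

Step 2 — invert Sigma (cofactor / det for 3×3, or solve directly):
  Sigma^{-1} = [[0.1705, -0.0078, -0.0233],
 [-0.0078, 0.1822, 0.0465],
 [-0.0233, 0.0465, 0.1395]].

Step 3 — form the quadratic (x - mu)^T · Sigma^{-1} · (x - mu):
  Sigma^{-1} · (x - mu) = (0.0388, 0.0891, -0.2326).
  (x - mu)^T · [Sigma^{-1} · (x - mu)] = (0)·(0.0388) + (1)·(0.0891) + (-2)·(-0.2326) = 0.5543.

Step 4 — take square root: d = √(0.5543) ≈ 0.7445.

d(x, mu) = √(0.5543) ≈ 0.7445


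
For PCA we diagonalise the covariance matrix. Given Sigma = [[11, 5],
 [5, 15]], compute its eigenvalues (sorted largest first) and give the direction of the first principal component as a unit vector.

Step 1 — characteristic polynomial of 2×2 Sigma:
  det(Sigma - λI) = λ² - trace · λ + det = 0.
  trace = 11 + 15 = 26, det = 11·15 - (5)² = 140.
Step 2 — discriminant:
  Δ = trace² - 4·det = 676 - 560 = 116.
Step 3 — eigenvalues:
  λ = (trace ± √Δ)/2 = (26 ± 10.7703)/2,
  λ_1 = 18.3852,  λ_2 = 7.6148.

Step 4 — unit eigenvector for λ_1: solve (Sigma - λ_1 I)v = 0. First row:
  (11 - 18.3852)·v_x + (5)·v_y = 0, i.e. (-7.3852)·v_x + (5)·v_y = 0,
  so v ∝ (b, λ_1 - a) = (5, 7.3852) = u.
  ||u|| = √((5)² + (7.3852)²) = √(79.5407) ≈ 8.9186,
  v_1 = u/||u|| ≈ (0.5606, 0.8281) (||v_1|| = 1).

λ_1 = 18.3852,  λ_2 = 7.6148;  v_1 ≈ (0.5606, 0.8281)


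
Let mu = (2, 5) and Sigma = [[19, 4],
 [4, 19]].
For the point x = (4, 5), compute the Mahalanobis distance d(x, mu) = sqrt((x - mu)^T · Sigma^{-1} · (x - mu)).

Step 1 — centre the observation: (x - mu) = (2, 0).

Step 2 — invert Sigma. det(Sigma) = 19·19 - (4)² = 345.
  Sigma^{-1} = (1/det) · [[d, -b], [-b, a]] = [[0.0551, -0.0116],
 [-0.0116, 0.0551]].

Step 3 — form the quadratic (x - mu)^T · Sigma^{-1} · (x - mu):
  Sigma^{-1} · (x - mu) = (0.1101, -0.0232).
  (x - mu)^T · [Sigma^{-1} · (x - mu)] = (2)·(0.1101) + (0)·(-0.0232) = 0.2203.

Step 4 — take square root: d = √(0.2203) ≈ 0.4694.

d(x, mu) = √(0.2203) ≈ 0.4694


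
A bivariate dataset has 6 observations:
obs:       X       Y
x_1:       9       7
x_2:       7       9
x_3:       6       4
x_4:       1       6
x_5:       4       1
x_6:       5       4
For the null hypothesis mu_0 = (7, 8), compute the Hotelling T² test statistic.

Step 1 — sample mean vector:
  mean(X) = (9 + 7 + 6 + 1 + 4 + 5) / 6 = 32/6 = 5.3333
  mean(Y) = (7 + 9 + 4 + 6 + 1 + 4) / 6 = 31/6 = 5.1667
  x̄ = (5.3333, 5.1667),  deviation x̄ - mu_0 = (5.3333, 5.1667) - (7, 8) = (-1.6667, -2.8333).

Step 2 — sample covariance matrix, S[i,j] = (1/(n-1)) · Σ_k (x_{k,i} - mean_i) · (x_{k,j} - mean_j), divisor n-1 = 5:
  S[X,X] = ((3.6667)·(3.6667) + (1.6667)·(1.6667) + (0.6667)·(0.6667) + (-4.3333)·(-4.3333) + (-1.3333)·(-1.3333) + (-0.3333)·(-0.3333)) / 5 = 37.3333/5 = 7.4667
  S[X,Y] = ((3.6667)·(1.8333) + (1.6667)·(3.8333) + (0.6667)·(-1.1667) + (-4.3333)·(0.8333) + (-1.3333)·(-4.1667) + (-0.3333)·(-1.1667)) / 5 = 14.6667/5 = 2.9333
  S[Y,Y] = ((1.8333)·(1.8333) + (3.8333)·(3.8333) + (-1.1667)·(-1.1667) + (0.8333)·(0.8333) + (-4.1667)·(-4.1667) + (-1.1667)·(-1.1667)) / 5 = 38.8333/5 = 7.7667
  S = [[7.4667, 2.9333],
 [2.9333, 7.7667]].

Step 3 — invert S. det(S) = 7.4667·7.7667 - (2.9333)² = 49.3867.
  S^{-1} = (1/det) · [[d, -b], [-b, a]] = [[0.1573, -0.0594],
 [-0.0594, 0.1512]].

Step 4 — quadratic form (x̄ - mu_0)^T · S^{-1} · (x̄ - mu_0):
  S^{-1} · (x̄ - mu_0) = (-0.0938, -0.3294),
  (x̄ - mu_0)^T · [...] = (-1.6667)·(-0.0938) + (-2.8333)·(-0.3294) = 1.0896.

Step 5 — scale by n: T² = 6 · 1.0896 = 6.5375.

T² ≈ 6.5375


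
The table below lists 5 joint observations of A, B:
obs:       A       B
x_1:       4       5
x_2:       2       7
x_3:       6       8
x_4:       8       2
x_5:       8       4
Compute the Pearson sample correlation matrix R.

Step 1 — column means:
  mean(A) = (4 + 2 + 6 + 8 + 8) / 5 = 28/5 = 5.6
  mean(B) = (5 + 7 + 8 + 2 + 4) / 5 = 26/5 = 5.2

Step 2 — sample variances and covariances s[i,j] = (1/(n-1)) · Σ_k (x_{k,i} - mean_i) · (x_{k,j} - mean_j), with n-1 = 4:
  s[A,A] = ((-1.6)·(-1.6) + (-3.6)·(-3.6) + (0.4)·(0.4) + (2.4)·(2.4) + (2.4)·(2.4)) / 4 = 27.2/4 = 6.8
  s[A,B] = ((-1.6)·(-0.2) + (-3.6)·(1.8) + (0.4)·(2.8) + (2.4)·(-3.2) + (2.4)·(-1.2)) / 4 = -15.6/4 = -3.9
  s[B,B] = ((-0.2)·(-0.2) + (1.8)·(1.8) + (2.8)·(2.8) + (-3.2)·(-3.2) + (-1.2)·(-1.2)) / 4 = 22.8/4 = 5.7
  Sample standard deviations s_i = √(s[i,i]):
  s(A) = √(6.8) = 2.6077
  s(B) = √(5.7) = 2.3875

Step 3 — r_{ij} = s_{ij} / (s_i · s_j):
  r[A,A] = 1 (diagonal).
  r[A,B] = -3.9 / (2.6077 · 2.3875) = -3.9 / 6.2258 = -0.6264
  r[B,B] = 1 (diagonal).

R is symmetric with unit diagonal. Assembling:

R = [[1, -0.6264],
 [-0.6264, 1]]


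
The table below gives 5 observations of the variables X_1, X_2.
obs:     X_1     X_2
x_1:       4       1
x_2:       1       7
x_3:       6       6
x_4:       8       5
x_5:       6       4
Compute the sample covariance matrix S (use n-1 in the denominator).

Step 1 — column means:
  mean(X_1) = (4 + 1 + 6 + 8 + 6) / 5 = 25/5 = 5
  mean(X_2) = (1 + 7 + 6 + 5 + 4) / 5 = 23/5 = 4.6

Step 2 — sample covariance S[i,j] = (1/(n-1)) · Σ_k (x_{k,i} - mean_i) · (x_{k,j} - mean_j), with n-1 = 4.
  S[X_1,X_1] = ((-1)·(-1) + (-4)·(-4) + (1)·(1) + (3)·(3) + (1)·(1)) / 4 = 28/4 = 7
  S[X_1,X_2] = ((-1)·(-3.6) + (-4)·(2.4) + (1)·(1.4) + (3)·(0.4) + (1)·(-0.6)) / 4 = -4/4 = -1
  S[X_2,X_2] = ((-3.6)·(-3.6) + (2.4)·(2.4) + (1.4)·(1.4) + (0.4)·(0.4) + (-0.6)·(-0.6)) / 4 = 21.2/4 = 5.3

S is symmetric (S[j,i] = S[i,j]). Assembling:

S = [[7, -1],
 [-1, 5.3]]


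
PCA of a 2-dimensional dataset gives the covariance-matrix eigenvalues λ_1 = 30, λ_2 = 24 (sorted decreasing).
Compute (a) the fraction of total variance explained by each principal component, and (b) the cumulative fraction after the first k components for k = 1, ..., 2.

Step 1 — total variance = trace(Sigma) = Σ λ_i = 30 + 24 = 54.

Step 2 — fraction explained by component i = λ_i / Σ λ:
  PC1: 30/54 = 0.5556
  PC2: 24/54 = 0.4444

Step 3 — cumulative fraction after k components = (λ_1 + ... + λ_k) / Σ λ:
  k = 1: 30/54 = 0.5556
  k = 2: (30 + 24)/54 = 54/54 = 1

Summary (fraction, with percent):

explained: PC1 0.5556 (55.56%), PC2 0.4444 (44.44%);  cumulative: 0.5556, 1


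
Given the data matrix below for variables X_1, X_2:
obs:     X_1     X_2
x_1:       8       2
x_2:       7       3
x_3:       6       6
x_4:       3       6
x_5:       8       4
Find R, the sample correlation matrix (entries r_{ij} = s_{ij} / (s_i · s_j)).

Step 1 — column means:
  mean(X_1) = (8 + 7 + 6 + 3 + 8) / 5 = 32/5 = 6.4
  mean(X_2) = (2 + 3 + 6 + 6 + 4) / 5 = 21/5 = 4.2

Step 2 — sample variances and covariances s[i,j] = (1/(n-1)) · Σ_k (x_{k,i} - mean_i) · (x_{k,j} - mean_j), with n-1 = 4:
  s[X_1,X_1] = ((1.6)·(1.6) + (0.6)·(0.6) + (-0.4)·(-0.4) + (-3.4)·(-3.4) + (1.6)·(1.6)) / 4 = 17.2/4 = 4.3
  s[X_1,X_2] = ((1.6)·(-2.2) + (0.6)·(-1.2) + (-0.4)·(1.8) + (-3.4)·(1.8) + (1.6)·(-0.2)) / 4 = -11.4/4 = -2.85
  s[X_2,X_2] = ((-2.2)·(-2.2) + (-1.2)·(-1.2) + (1.8)·(1.8) + (1.8)·(1.8) + (-0.2)·(-0.2)) / 4 = 12.8/4 = 3.2
  Sample standard deviations s_i = √(s[i,i]):
  s(X_1) = √(4.3) = 2.0736
  s(X_2) = √(3.2) = 1.7889

Step 3 — r_{ij} = s_{ij} / (s_i · s_j):
  r[X_1,X_1] = 1 (diagonal).
  r[X_1,X_2] = -2.85 / (2.0736 · 1.7889) = -2.85 / 3.7094 = -0.7683
  r[X_2,X_2] = 1 (diagonal).

R is symmetric with unit diagonal. Assembling:

R = [[1, -0.7683],
 [-0.7683, 1]]


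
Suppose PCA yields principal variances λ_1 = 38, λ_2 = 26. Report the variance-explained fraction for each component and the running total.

Step 1 — total variance = trace(Sigma) = Σ λ_i = 38 + 26 = 64.

Step 2 — fraction explained by component i = λ_i / Σ λ:
  PC1: 38/64 = 0.5938
  PC2: 26/64 = 0.4062

Step 3 — cumulative fraction after k components = (λ_1 + ... + λ_k) / Σ λ:
  k = 1: 38/64 = 0.5938
  k = 2: (38 + 26)/64 = 64/64 = 1

Summary (fraction, with percent):

explained: PC1 0.5938 (59.38%), PC2 0.4062 (40.62%);  cumulative: 0.5938, 1


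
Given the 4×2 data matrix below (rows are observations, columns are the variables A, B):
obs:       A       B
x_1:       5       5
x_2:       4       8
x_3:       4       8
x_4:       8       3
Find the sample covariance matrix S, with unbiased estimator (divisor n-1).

Step 1 — column means:
  mean(A) = (5 + 4 + 4 + 8) / 4 = 21/4 = 5.25
  mean(B) = (5 + 8 + 8 + 3) / 4 = 24/4 = 6

Step 2 — sample covariance S[i,j] = (1/(n-1)) · Σ_k (x_{k,i} - mean_i) · (x_{k,j} - mean_j), with n-1 = 3.
  S[A,A] = ((-0.25)·(-0.25) + (-1.25)·(-1.25) + (-1.25)·(-1.25) + (2.75)·(2.75)) / 3 = 10.75/3 = 3.5833
  S[A,B] = ((-0.25)·(-1) + (-1.25)·(2) + (-1.25)·(2) + (2.75)·(-3)) / 3 = -13/3 = -4.3333
  S[B,B] = ((-1)·(-1) + (2)·(2) + (2)·(2) + (-3)·(-3)) / 3 = 18/3 = 6

S is symmetric (S[j,i] = S[i,j]). Assembling:

S = [[3.5833, -4.3333],
 [-4.3333, 6]]


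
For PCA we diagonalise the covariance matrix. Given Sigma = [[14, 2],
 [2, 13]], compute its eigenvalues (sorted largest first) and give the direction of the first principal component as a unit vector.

Step 1 — characteristic polynomial of 2×2 Sigma:
  det(Sigma - λI) = λ² - trace · λ + det = 0.
  trace = 14 + 13 = 27, det = 14·13 - (2)² = 178.
Step 2 — discriminant:
  Δ = trace² - 4·det = 729 - 712 = 17.
Step 3 — eigenvalues:
  λ = (trace ± √Δ)/2 = (27 ± 4.1231)/2,
  λ_1 = 15.5616,  λ_2 = 11.4384.

Step 4 — unit eigenvector for λ_1: solve (Sigma - λ_1 I)v = 0. First row:
  (14 - 15.5616)·v_x + (2)·v_y = 0, i.e. (-1.5616)·v_x + (2)·v_y = 0,
  so v ∝ (b, λ_1 - a) = (2, 1.5616) = u.
  ||u|| = √((2)² + (1.5616)²) = √(6.4384) ≈ 2.5374,
  v_1 = u/||u|| ≈ (0.7882, 0.6154) (||v_1|| = 1).

λ_1 = 15.5616,  λ_2 = 11.4384;  v_1 ≈ (0.7882, 0.6154)


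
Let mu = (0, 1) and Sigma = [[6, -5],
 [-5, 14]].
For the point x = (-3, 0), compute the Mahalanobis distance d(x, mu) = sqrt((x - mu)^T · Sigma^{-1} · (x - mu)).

Step 1 — centre the observation: (x - mu) = (-3, -1).

Step 2 — invert Sigma. det(Sigma) = 6·14 - (-5)² = 59.
  Sigma^{-1} = (1/det) · [[d, -b], [-b, a]] = [[0.2373, 0.0847],
 [0.0847, 0.1017]].

Step 3 — form the quadratic (x - mu)^T · Sigma^{-1} · (x - mu):
  Sigma^{-1} · (x - mu) = (-0.7966, -0.3559).
  (x - mu)^T · [Sigma^{-1} · (x - mu)] = (-3)·(-0.7966) + (-1)·(-0.3559) = 2.7458.

Step 4 — take square root: d = √(2.7458) ≈ 1.657.

d(x, mu) = √(2.7458) ≈ 1.657


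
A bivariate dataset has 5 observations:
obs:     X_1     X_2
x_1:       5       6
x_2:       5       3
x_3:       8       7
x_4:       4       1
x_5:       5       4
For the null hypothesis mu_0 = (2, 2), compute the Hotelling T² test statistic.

Step 1 — sample mean vector:
  mean(X_1) = (5 + 5 + 8 + 4 + 5) / 5 = 27/5 = 5.4
  mean(X_2) = (6 + 3 + 7 + 1 + 4) / 5 = 21/5 = 4.2
  x̄ = (5.4, 4.2),  deviation x̄ - mu_0 = (5.4, 4.2) - (2, 2) = (3.4, 2.2).

Step 2 — sample covariance matrix, S[i,j] = (1/(n-1)) · Σ_k (x_{k,i} - mean_i) · (x_{k,j} - mean_j), divisor n-1 = 4:
  S[X_1,X_1] = ((-0.4)·(-0.4) + (-0.4)·(-0.4) + (2.6)·(2.6) + (-1.4)·(-1.4) + (-0.4)·(-0.4)) / 4 = 9.2/4 = 2.3
  S[X_1,X_2] = ((-0.4)·(1.8) + (-0.4)·(-1.2) + (2.6)·(2.8) + (-1.4)·(-3.2) + (-0.4)·(-0.2)) / 4 = 11.6/4 = 2.9
  S[X_2,X_2] = ((1.8)·(1.8) + (-1.2)·(-1.2) + (2.8)·(2.8) + (-3.2)·(-3.2) + (-0.2)·(-0.2)) / 4 = 22.8/4 = 5.7
  S = [[2.3, 2.9],
 [2.9, 5.7]].

Step 3 — invert S. det(S) = 2.3·5.7 - (2.9)² = 4.7.
  S^{-1} = (1/det) · [[d, -b], [-b, a]] = [[1.2128, -0.617],
 [-0.617, 0.4894]].

Step 4 — quadratic form (x̄ - mu_0)^T · S^{-1} · (x̄ - mu_0):
  S^{-1} · (x̄ - mu_0) = (2.766, -1.0213),
  (x̄ - mu_0)^T · [...] = (3.4)·(2.766) + (2.2)·(-1.0213) = 7.1574.

Step 5 — scale by n: T² = 5 · 7.1574 = 35.7872.

T² ≈ 35.7872


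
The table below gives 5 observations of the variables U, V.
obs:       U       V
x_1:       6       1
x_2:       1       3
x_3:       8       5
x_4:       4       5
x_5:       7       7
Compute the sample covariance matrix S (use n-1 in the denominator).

Step 1 — column means:
  mean(U) = (6 + 1 + 8 + 4 + 7) / 5 = 26/5 = 5.2
  mean(V) = (1 + 3 + 5 + 5 + 7) / 5 = 21/5 = 4.2

Step 2 — sample covariance S[i,j] = (1/(n-1)) · Σ_k (x_{k,i} - mean_i) · (x_{k,j} - mean_j), with n-1 = 4.
  S[U,U] = ((0.8)·(0.8) + (-4.2)·(-4.2) + (2.8)·(2.8) + (-1.2)·(-1.2) + (1.8)·(1.8)) / 4 = 30.8/4 = 7.7
  S[U,V] = ((0.8)·(-3.2) + (-4.2)·(-1.2) + (2.8)·(0.8) + (-1.2)·(0.8) + (1.8)·(2.8)) / 4 = 8.8/4 = 2.2
  S[V,V] = ((-3.2)·(-3.2) + (-1.2)·(-1.2) + (0.8)·(0.8) + (0.8)·(0.8) + (2.8)·(2.8)) / 4 = 20.8/4 = 5.2

S is symmetric (S[j,i] = S[i,j]). Assembling:

S = [[7.7, 2.2],
 [2.2, 5.2]]


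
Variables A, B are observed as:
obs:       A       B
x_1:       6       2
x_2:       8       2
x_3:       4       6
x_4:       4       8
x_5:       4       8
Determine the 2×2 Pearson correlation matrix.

Step 1 — column means:
  mean(A) = (6 + 8 + 4 + 4 + 4) / 5 = 26/5 = 5.2
  mean(B) = (2 + 2 + 6 + 8 + 8) / 5 = 26/5 = 5.2

Step 2 — sample variances and covariances s[i,j] = (1/(n-1)) · Σ_k (x_{k,i} - mean_i) · (x_{k,j} - mean_j), with n-1 = 4:
  s[A,A] = ((0.8)·(0.8) + (2.8)·(2.8) + (-1.2)·(-1.2) + (-1.2)·(-1.2) + (-1.2)·(-1.2)) / 4 = 12.8/4 = 3.2
  s[A,B] = ((0.8)·(-3.2) + (2.8)·(-3.2) + (-1.2)·(0.8) + (-1.2)·(2.8) + (-1.2)·(2.8)) / 4 = -19.2/4 = -4.8
  s[B,B] = ((-3.2)·(-3.2) + (-3.2)·(-3.2) + (0.8)·(0.8) + (2.8)·(2.8) + (2.8)·(2.8)) / 4 = 36.8/4 = 9.2
  Sample standard deviations s_i = √(s[i,i]):
  s(A) = √(3.2) = 1.7889
  s(B) = √(9.2) = 3.0332

Step 3 — r_{ij} = s_{ij} / (s_i · s_j):
  r[A,A] = 1 (diagonal).
  r[A,B] = -4.8 / (1.7889 · 3.0332) = -4.8 / 5.4259 = -0.8847
  r[B,B] = 1 (diagonal).

R is symmetric with unit diagonal. Assembling:

R = [[1, -0.8847],
 [-0.8847, 1]]


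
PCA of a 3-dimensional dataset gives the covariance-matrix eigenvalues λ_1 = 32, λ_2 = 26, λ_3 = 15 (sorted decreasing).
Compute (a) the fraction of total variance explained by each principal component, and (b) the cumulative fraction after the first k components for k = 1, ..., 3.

Step 1 — total variance = trace(Sigma) = Σ λ_i = 32 + 26 + 15 = 73.

Step 2 — fraction explained by component i = λ_i / Σ λ:
  PC1: 32/73 = 0.4384
  PC2: 26/73 = 0.3562
  PC3: 15/73 = 0.2055

Step 3 — cumulative fraction after k components = (λ_1 + ... + λ_k) / Σ λ:
  k = 1: 32/73 = 0.4384
  k = 2: (32 + 26)/73 = 58/73 = 0.7945
  k = 3: (32 + 26 + 15)/73 = 73/73 = 1

Summary (fraction, with percent):

explained: PC1 0.4384 (43.84%), PC2 0.3562 (35.62%), PC3 0.2055 (20.55%);  cumulative: 0.4384, 0.7945, 1


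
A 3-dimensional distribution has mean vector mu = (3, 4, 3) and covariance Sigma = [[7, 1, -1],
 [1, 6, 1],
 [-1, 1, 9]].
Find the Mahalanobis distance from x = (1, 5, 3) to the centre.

Step 1 — centre the observation: (x - mu) = (-2, 1, 0).

Step 2 — invert Sigma (cofactor / det for 3×3, or solve directly):
  Sigma^{-1} = [[0.1497, -0.0282, 0.0198],
 [-0.0282, 0.1751, -0.0226],
 [0.0198, -0.0226, 0.1158]].

Step 3 — form the quadratic (x - mu)^T · Sigma^{-1} · (x - mu):
  Sigma^{-1} · (x - mu) = (-0.3277, 0.2316, -0.0621).
  (x - mu)^T · [Sigma^{-1} · (x - mu)] = (-2)·(-0.3277) + (1)·(0.2316) + (0)·(-0.0621) = 0.887.

Step 4 — take square root: d = √(0.887) ≈ 0.9418.

d(x, mu) = √(0.887) ≈ 0.9418


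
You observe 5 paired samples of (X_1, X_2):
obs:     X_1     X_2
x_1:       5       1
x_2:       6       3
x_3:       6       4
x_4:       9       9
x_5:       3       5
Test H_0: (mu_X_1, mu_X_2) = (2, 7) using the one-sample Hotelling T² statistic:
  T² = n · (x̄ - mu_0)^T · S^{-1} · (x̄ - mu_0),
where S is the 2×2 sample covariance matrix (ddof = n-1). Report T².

Step 1 — sample mean vector:
  mean(X_1) = (5 + 6 + 6 + 9 + 3) / 5 = 29/5 = 5.8
  mean(X_2) = (1 + 3 + 4 + 9 + 5) / 5 = 22/5 = 4.4
  x̄ = (5.8, 4.4),  deviation x̄ - mu_0 = (5.8, 4.4) - (2, 7) = (3.8, -2.6).

Step 2 — sample covariance matrix, S[i,j] = (1/(n-1)) · Σ_k (x_{k,i} - mean_i) · (x_{k,j} - mean_j), divisor n-1 = 4:
  S[X_1,X_1] = ((-0.8)·(-0.8) + (0.2)·(0.2) + (0.2)·(0.2) + (3.2)·(3.2) + (-2.8)·(-2.8)) / 4 = 18.8/4 = 4.7
  S[X_1,X_2] = ((-0.8)·(-3.4) + (0.2)·(-1.4) + (0.2)·(-0.4) + (3.2)·(4.6) + (-2.8)·(0.6)) / 4 = 15.4/4 = 3.85
  S[X_2,X_2] = ((-3.4)·(-3.4) + (-1.4)·(-1.4) + (-0.4)·(-0.4) + (4.6)·(4.6) + (0.6)·(0.6)) / 4 = 35.2/4 = 8.8
  S = [[4.7, 3.85],
 [3.85, 8.8]].

Step 3 — invert S. det(S) = 4.7·8.8 - (3.85)² = 26.5375.
  S^{-1} = (1/det) · [[d, -b], [-b, a]] = [[0.3316, -0.1451],
 [-0.1451, 0.1771]].

Step 4 — quadratic form (x̄ - mu_0)^T · S^{-1} · (x̄ - mu_0):
  S^{-1} · (x̄ - mu_0) = (1.6373, -1.0118),
  (x̄ - mu_0)^T · [...] = (3.8)·(1.6373) + (-2.6)·(-1.0118) = 8.8524.

Step 5 — scale by n: T² = 5 · 8.8524 = 44.2619.

T² ≈ 44.2619


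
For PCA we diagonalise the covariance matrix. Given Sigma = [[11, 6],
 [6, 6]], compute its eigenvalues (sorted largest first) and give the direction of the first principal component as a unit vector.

Step 1 — characteristic polynomial of 2×2 Sigma:
  det(Sigma - λI) = λ² - trace · λ + det = 0.
  trace = 11 + 6 = 17, det = 11·6 - (6)² = 30.
Step 2 — discriminant:
  Δ = trace² - 4·det = 289 - 120 = 169.
Step 3 — eigenvalues:
  λ = (trace ± √Δ)/2 = (17 ± 13)/2,
  λ_1 = 15,  λ_2 = 2.

Step 4 — unit eigenvector for λ_1: solve (Sigma - λ_1 I)v = 0. First row:
  (11 - 15)·v_x + (6)·v_y = 0, i.e. (-4)·v_x + (6)·v_y = 0,
  so v ∝ (b, λ_1 - a) = (6, 4) = u.
  ||u|| = √((6)² + (4)²) = √(52) ≈ 7.2111,
  v_1 = u/||u|| ≈ (0.8321, 0.5547) (||v_1|| = 1).

λ_1 = 15,  λ_2 = 2;  v_1 ≈ (0.8321, 0.5547)


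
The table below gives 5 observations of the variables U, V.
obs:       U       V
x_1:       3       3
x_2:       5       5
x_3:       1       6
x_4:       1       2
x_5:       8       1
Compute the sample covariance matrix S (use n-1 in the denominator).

Step 1 — column means:
  mean(U) = (3 + 5 + 1 + 1 + 8) / 5 = 18/5 = 3.6
  mean(V) = (3 + 5 + 6 + 2 + 1) / 5 = 17/5 = 3.4

Step 2 — sample covariance S[i,j] = (1/(n-1)) · Σ_k (x_{k,i} - mean_i) · (x_{k,j} - mean_j), with n-1 = 4.
  S[U,U] = ((-0.6)·(-0.6) + (1.4)·(1.4) + (-2.6)·(-2.6) + (-2.6)·(-2.6) + (4.4)·(4.4)) / 4 = 35.2/4 = 8.8
  S[U,V] = ((-0.6)·(-0.4) + (1.4)·(1.6) + (-2.6)·(2.6) + (-2.6)·(-1.4) + (4.4)·(-2.4)) / 4 = -11.2/4 = -2.8
  S[V,V] = ((-0.4)·(-0.4) + (1.6)·(1.6) + (2.6)·(2.6) + (-1.4)·(-1.4) + (-2.4)·(-2.4)) / 4 = 17.2/4 = 4.3

S is symmetric (S[j,i] = S[i,j]). Assembling:

S = [[8.8, -2.8],
 [-2.8, 4.3]]


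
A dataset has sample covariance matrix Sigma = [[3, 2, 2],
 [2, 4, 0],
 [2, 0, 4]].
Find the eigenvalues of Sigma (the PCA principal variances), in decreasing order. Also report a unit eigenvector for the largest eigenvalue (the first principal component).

Step 1 — characteristic polynomial p(λ) = det(λI - Sigma) = λ³ - tr·λ² + c_1·λ - det, where tr = trace, c_1 = sum of the principal 2×2 minors, det = det(Sigma):
  tr = 3 + 4 + 4 = 11,
  c_1 = (3·4 - (2)²) + (3·4 - (2)²) + (4·4 - (0)²) = 8 + 8 + 16 = 32,
  det = 3·(4·4 - (0)²) - (2)·((2)·4 - (0)·(2)) + (2)·((2)·(0) - 4·(2)) = 3·(16) - (2)·(8) + (2)·(-8) = 16.
  So p(λ) = λ³ - 11λ² + 32λ - 16.
Step 2 — look for an integer root (rational root theorem: any rational root is an integer divisor of 16). Testing λ = 4:
  p(4) = 64 - 176 + 128 - 16 = 0  ✓
  Dividing out (λ - 4): p(λ) = (λ - 4)(λ² - 7λ + 4).
Step 3 — remaining eigenvalues from the quadratic λ² - 7λ + 4 = 0:
  Δ = 7² - 4·4 = 49 - 16 = 33,  λ = (7 ± √33)/2 = (7 ± 5.7446)/2 ≈ 6.3723 or 0.6277.
  Sorted: λ_1 = 6.3723,  λ_2 = 4,  λ_3 = 0.6277  (check: sum = 11 = tr ✓).

Step 4 — unit eigenvector for λ_1 ≈ 6.3723: v spans the null space of (Sigma - λ_1 I), whose rows are
  r_1 = (-3.3723, 2, 2),  r_2 = (2, -2.3723, 0),  r_3 = (2, 0, -2.3723).
  v is orthogonal to every row, so take v ∝ r_1 × r_2 = ((2)·(0) - (2)·(-2.3723), (2)·(2) - (-3.3723)·(0), (-3.3723)·(-2.3723) - (2)·(2)) ≈ (4.7446, 4, 4).
  Let u = (4.7446, 4, 4).
  ||u|| = √((4.7446)² + (4)² + (4)²) = √(54.5109) ≈ 7.3831,  v_1 = u/||u|| ≈ (0.6426, 0.5418, 0.5418) (||v_1|| = 1).

λ_1 = 6.3723,  λ_2 = 4,  λ_3 = 0.6277;  v_1 ≈ (0.6426, 0.5418, 0.5418)


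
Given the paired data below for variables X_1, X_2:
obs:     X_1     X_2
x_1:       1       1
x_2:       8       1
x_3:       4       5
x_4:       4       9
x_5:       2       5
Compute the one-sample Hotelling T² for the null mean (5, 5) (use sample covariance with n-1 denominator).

Step 1 — sample mean vector:
  mean(X_1) = (1 + 8 + 4 + 4 + 2) / 5 = 19/5 = 3.8
  mean(X_2) = (1 + 1 + 5 + 9 + 5) / 5 = 21/5 = 4.2
  x̄ = (3.8, 4.2),  deviation x̄ - mu_0 = (3.8, 4.2) - (5, 5) = (-1.2, -0.8).

Step 2 — sample covariance matrix, S[i,j] = (1/(n-1)) · Σ_k (x_{k,i} - mean_i) · (x_{k,j} - mean_j), divisor n-1 = 4:
  S[X_1,X_1] = ((-2.8)·(-2.8) + (4.2)·(4.2) + (0.2)·(0.2) + (0.2)·(0.2) + (-1.8)·(-1.8)) / 4 = 28.8/4 = 7.2
  S[X_1,X_2] = ((-2.8)·(-3.2) + (4.2)·(-3.2) + (0.2)·(0.8) + (0.2)·(4.8) + (-1.8)·(0.8)) / 4 = -4.8/4 = -1.2
  S[X_2,X_2] = ((-3.2)·(-3.2) + (-3.2)·(-3.2) + (0.8)·(0.8) + (4.8)·(4.8) + (0.8)·(0.8)) / 4 = 44.8/4 = 11.2
  S = [[7.2, -1.2],
 [-1.2, 11.2]].

Step 3 — invert S. det(S) = 7.2·11.2 - (-1.2)² = 79.2.
  S^{-1} = (1/det) · [[d, -b], [-b, a]] = [[0.1414, 0.0152],
 [0.0152, 0.0909]].

Step 4 — quadratic form (x̄ - mu_0)^T · S^{-1} · (x̄ - mu_0):
  S^{-1} · (x̄ - mu_0) = (-0.1818, -0.0909),
  (x̄ - mu_0)^T · [...] = (-1.2)·(-0.1818) + (-0.8)·(-0.0909) = 0.2909.

Step 5 — scale by n: T² = 5 · 0.2909 = 1.4545.

T² ≈ 1.4545


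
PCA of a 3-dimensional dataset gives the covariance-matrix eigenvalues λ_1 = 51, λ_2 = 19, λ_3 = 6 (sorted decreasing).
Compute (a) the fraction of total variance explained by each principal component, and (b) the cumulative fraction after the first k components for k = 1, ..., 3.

Step 1 — total variance = trace(Sigma) = Σ λ_i = 51 + 19 + 6 = 76.

Step 2 — fraction explained by component i = λ_i / Σ λ:
  PC1: 51/76 = 0.6711
  PC2: 19/76 = 0.25
  PC3: 6/76 = 0.0789

Step 3 — cumulative fraction after k components = (λ_1 + ... + λ_k) / Σ λ:
  k = 1: 51/76 = 0.6711
  k = 2: (51 + 19)/76 = 70/76 = 0.9211
  k = 3: (51 + 19 + 6)/76 = 76/76 = 1

Summary (fraction, with percent):

explained: PC1 0.6711 (67.11%), PC2 0.25 (25%), PC3 0.0789 (7.89%);  cumulative: 0.6711, 0.9211, 1


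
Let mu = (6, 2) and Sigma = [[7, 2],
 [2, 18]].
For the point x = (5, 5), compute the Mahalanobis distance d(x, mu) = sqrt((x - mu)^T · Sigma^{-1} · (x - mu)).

Step 1 — centre the observation: (x - mu) = (-1, 3).

Step 2 — invert Sigma. det(Sigma) = 7·18 - (2)² = 122.
  Sigma^{-1} = (1/det) · [[d, -b], [-b, a]] = [[0.1475, -0.0164],
 [-0.0164, 0.0574]].

Step 3 — form the quadratic (x - mu)^T · Sigma^{-1} · (x - mu):
  Sigma^{-1} · (x - mu) = (-0.1967, 0.1885).
  (x - mu)^T · [Sigma^{-1} · (x - mu)] = (-1)·(-0.1967) + (3)·(0.1885) = 0.7623.

Step 4 — take square root: d = √(0.7623) ≈ 0.8731.

d(x, mu) = √(0.7623) ≈ 0.8731


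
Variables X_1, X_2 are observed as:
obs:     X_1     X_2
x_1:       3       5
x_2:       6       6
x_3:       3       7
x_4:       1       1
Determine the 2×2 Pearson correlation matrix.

Step 1 — column means:
  mean(X_1) = (3 + 6 + 3 + 1) / 4 = 13/4 = 3.25
  mean(X_2) = (5 + 6 + 7 + 1) / 4 = 19/4 = 4.75

Step 2 — sample variances and covariances s[i,j] = (1/(n-1)) · Σ_k (x_{k,i} - mean_i) · (x_{k,j} - mean_j), with n-1 = 3:
  s[X_1,X_1] = ((-0.25)·(-0.25) + (2.75)·(2.75) + (-0.25)·(-0.25) + (-2.25)·(-2.25)) / 3 = 12.75/3 = 4.25
  s[X_1,X_2] = ((-0.25)·(0.25) + (2.75)·(1.25) + (-0.25)·(2.25) + (-2.25)·(-3.75)) / 3 = 11.25/3 = 3.75
  s[X_2,X_2] = ((0.25)·(0.25) + (1.25)·(1.25) + (2.25)·(2.25) + (-3.75)·(-3.75)) / 3 = 20.75/3 = 6.9167
  Sample standard deviations s_i = √(s[i,i]):
  s(X_1) = √(4.25) = 2.0616
  s(X_2) = √(6.9167) = 2.63

Step 3 — r_{ij} = s_{ij} / (s_i · s_j):
  r[X_1,X_1] = 1 (diagonal).
  r[X_1,X_2] = 3.75 / (2.0616 · 2.63) = 3.75 / 5.4218 = 0.6917
  r[X_2,X_2] = 1 (diagonal).

R is symmetric with unit diagonal. Assembling:

R = [[1, 0.6917],
 [0.6917, 1]]


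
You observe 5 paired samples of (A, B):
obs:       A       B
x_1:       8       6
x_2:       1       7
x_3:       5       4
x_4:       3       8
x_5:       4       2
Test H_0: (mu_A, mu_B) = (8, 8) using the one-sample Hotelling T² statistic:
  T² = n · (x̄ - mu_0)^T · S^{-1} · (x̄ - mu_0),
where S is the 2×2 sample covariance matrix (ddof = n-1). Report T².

Step 1 — sample mean vector:
  mean(A) = (8 + 1 + 5 + 3 + 4) / 5 = 21/5 = 4.2
  mean(B) = (6 + 7 + 4 + 8 + 2) / 5 = 27/5 = 5.4
  x̄ = (4.2, 5.4),  deviation x̄ - mu_0 = (4.2, 5.4) - (8, 8) = (-3.8, -2.6).

Step 2 — sample covariance matrix, S[i,j] = (1/(n-1)) · Σ_k (x_{k,i} - mean_i) · (x_{k,j} - mean_j), divisor n-1 = 4:
  S[A,A] = ((3.8)·(3.8) + (-3.2)·(-3.2) + (0.8)·(0.8) + (-1.2)·(-1.2) + (-0.2)·(-0.2)) / 4 = 26.8/4 = 6.7
  S[A,B] = ((3.8)·(0.6) + (-3.2)·(1.6) + (0.8)·(-1.4) + (-1.2)·(2.6) + (-0.2)·(-3.4)) / 4 = -6.4/4 = -1.6
  S[B,B] = ((0.6)·(0.6) + (1.6)·(1.6) + (-1.4)·(-1.4) + (2.6)·(2.6) + (-3.4)·(-3.4)) / 4 = 23.2/4 = 5.8
  S = [[6.7, -1.6],
 [-1.6, 5.8]].

Step 3 — invert S. det(S) = 6.7·5.8 - (-1.6)² = 36.3.
  S^{-1} = (1/det) · [[d, -b], [-b, a]] = [[0.1598, 0.0441],
 [0.0441, 0.1846]].

Step 4 — quadratic form (x̄ - mu_0)^T · S^{-1} · (x̄ - mu_0):
  S^{-1} · (x̄ - mu_0) = (-0.7218, -0.6474),
  (x̄ - mu_0)^T · [...] = (-3.8)·(-0.7218) + (-2.6)·(-0.6474) = 4.4259.

Step 5 — scale by n: T² = 5 · 4.4259 = 22.1295.

T² ≈ 22.1295


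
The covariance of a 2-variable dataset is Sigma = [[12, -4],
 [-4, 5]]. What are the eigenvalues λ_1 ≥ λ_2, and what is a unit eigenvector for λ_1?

Step 1 — characteristic polynomial of 2×2 Sigma:
  det(Sigma - λI) = λ² - trace · λ + det = 0.
  trace = 12 + 5 = 17, det = 12·5 - (-4)² = 44.
Step 2 — discriminant:
  Δ = trace² - 4·det = 289 - 176 = 113.
Step 3 — eigenvalues:
  λ = (trace ± √Δ)/2 = (17 ± 10.6301)/2,
  λ_1 = 13.8151,  λ_2 = 3.1849.

Step 4 — unit eigenvector for λ_1: solve (Sigma - λ_1 I)v = 0. First row:
  (12 - 13.8151)·v_x + (-4)·v_y = 0, i.e. (-1.8151)·v_x + (-4)·v_y = 0,
  so v ∝ (b, λ_1 - a) = (-4, 1.8151); multiply by -1 so the first entry is positive: u = (4, -1.8151).
  ||u|| = √((4)² + (-1.8151)²) = √(19.2945) ≈ 4.3925,
  v_1 = u/||u|| ≈ (0.9106, -0.4132) (||v_1|| = 1).

λ_1 = 13.8151,  λ_2 = 3.1849;  v_1 ≈ (0.9106, -0.4132)


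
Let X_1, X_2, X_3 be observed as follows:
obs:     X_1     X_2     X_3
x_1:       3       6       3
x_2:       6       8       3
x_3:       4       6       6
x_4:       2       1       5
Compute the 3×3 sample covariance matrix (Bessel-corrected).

Step 1 — column means:
  mean(X_1) = (3 + 6 + 4 + 2) / 4 = 15/4 = 3.75
  mean(X_2) = (6 + 8 + 6 + 1) / 4 = 21/4 = 5.25
  mean(X_3) = (3 + 3 + 6 + 5) / 4 = 17/4 = 4.25

Step 2 — sample covariance S[i,j] = (1/(n-1)) · Σ_k (x_{k,i} - mean_i) · (x_{k,j} - mean_j), with n-1 = 3.
  S[X_1,X_1] = ((-0.75)·(-0.75) + (2.25)·(2.25) + (0.25)·(0.25) + (-1.75)·(-1.75)) / 3 = 8.75/3 = 2.9167
  S[X_1,X_2] = ((-0.75)·(0.75) + (2.25)·(2.75) + (0.25)·(0.75) + (-1.75)·(-4.25)) / 3 = 13.25/3 = 4.4167
  S[X_1,X_3] = ((-0.75)·(-1.25) + (2.25)·(-1.25) + (0.25)·(1.75) + (-1.75)·(0.75)) / 3 = -2.75/3 = -0.9167
  S[X_2,X_2] = ((0.75)·(0.75) + (2.75)·(2.75) + (0.75)·(0.75) + (-4.25)·(-4.25)) / 3 = 26.75/3 = 8.9167
  S[X_2,X_3] = ((0.75)·(-1.25) + (2.75)·(-1.25) + (0.75)·(1.75) + (-4.25)·(0.75)) / 3 = -6.25/3 = -2.0833
  S[X_3,X_3] = ((-1.25)·(-1.25) + (-1.25)·(-1.25) + (1.75)·(1.75) + (0.75)·(0.75)) / 3 = 6.75/3 = 2.25

S is symmetric (S[j,i] = S[i,j]). Assembling:

S = [[2.9167, 4.4167, -0.9167],
 [4.4167, 8.9167, -2.0833],
 [-0.9167, -2.0833, 2.25]]


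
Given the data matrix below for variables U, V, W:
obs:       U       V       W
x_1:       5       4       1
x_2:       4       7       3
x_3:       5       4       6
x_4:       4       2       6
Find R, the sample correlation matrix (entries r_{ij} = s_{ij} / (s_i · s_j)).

Step 1 — column means:
  mean(U) = (5 + 4 + 5 + 4) / 4 = 18/4 = 4.5
  mean(V) = (4 + 7 + 4 + 2) / 4 = 17/4 = 4.25
  mean(W) = (1 + 3 + 6 + 6) / 4 = 16/4 = 4

Step 2 — sample variances and covariances s[i,j] = (1/(n-1)) · Σ_k (x_{k,i} - mean_i) · (x_{k,j} - mean_j), with n-1 = 3:
  s[U,U] = ((0.5)·(0.5) + (-0.5)·(-0.5) + (0.5)·(0.5) + (-0.5)·(-0.5)) / 3 = 1/3 = 0.3333
  s[U,V] = ((0.5)·(-0.25) + (-0.5)·(2.75) + (0.5)·(-0.25) + (-0.5)·(-2.25)) / 3 = -0.5/3 = -0.1667
  s[U,W] = ((0.5)·(-3) + (-0.5)·(-1) + (0.5)·(2) + (-0.5)·(2)) / 3 = -1/3 = -0.3333
  s[V,V] = ((-0.25)·(-0.25) + (2.75)·(2.75) + (-0.25)·(-0.25) + (-2.25)·(-2.25)) / 3 = 12.75/3 = 4.25
  s[V,W] = ((-0.25)·(-3) + (2.75)·(-1) + (-0.25)·(2) + (-2.25)·(2)) / 3 = -7/3 = -2.3333
  s[W,W] = ((-3)·(-3) + (-1)·(-1) + (2)·(2) + (2)·(2)) / 3 = 18/3 = 6
  Sample standard deviations s_i = √(s[i,i]):
  s(U) = √(0.3333) = 0.5774
  s(V) = √(4.25) = 2.0616
  s(W) = √(6) = 2.4495

Step 3 — r_{ij} = s_{ij} / (s_i · s_j):
  r[U,U] = 1 (diagonal).
  r[U,V] = -0.1667 / (0.5774 · 2.0616) = -0.1667 / 1.1902 = -0.14
  r[U,W] = -0.3333 / (0.5774 · 2.4495) = -0.3333 / 1.4142 = -0.2357
  r[V,V] = 1 (diagonal).
  r[V,W] = -2.3333 / (2.0616 · 2.4495) = -2.3333 / 5.0498 = -0.4621
  r[W,W] = 1 (diagonal).

R is symmetric with unit diagonal. Assembling:

R = [[1, -0.14, -0.2357],
 [-0.14, 1, -0.4621],
 [-0.2357, -0.4621, 1]]


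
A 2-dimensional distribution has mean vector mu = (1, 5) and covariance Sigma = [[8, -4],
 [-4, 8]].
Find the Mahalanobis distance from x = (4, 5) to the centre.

Step 1 — centre the observation: (x - mu) = (3, 0).

Step 2 — invert Sigma. det(Sigma) = 8·8 - (-4)² = 48.
  Sigma^{-1} = (1/det) · [[d, -b], [-b, a]] = [[0.1667, 0.0833],
 [0.0833, 0.1667]].

Step 3 — form the quadratic (x - mu)^T · Sigma^{-1} · (x - mu):
  Sigma^{-1} · (x - mu) = (0.5, 0.25).
  (x - mu)^T · [Sigma^{-1} · (x - mu)] = (3)·(0.5) + (0)·(0.25) = 1.5.

Step 4 — take square root: d = √(1.5) ≈ 1.2247.

d(x, mu) = √(1.5) ≈ 1.2247


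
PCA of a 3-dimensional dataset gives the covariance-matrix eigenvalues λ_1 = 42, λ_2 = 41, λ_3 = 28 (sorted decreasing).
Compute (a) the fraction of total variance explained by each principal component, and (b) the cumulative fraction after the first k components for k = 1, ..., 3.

Step 1 — total variance = trace(Sigma) = Σ λ_i = 42 + 41 + 28 = 111.

Step 2 — fraction explained by component i = λ_i / Σ λ:
  PC1: 42/111 = 0.3784
  PC2: 41/111 = 0.3694
  PC3: 28/111 = 0.2523

Step 3 — cumulative fraction after k components = (λ_1 + ... + λ_k) / Σ λ:
  k = 1: 42/111 = 0.3784
  k = 2: (42 + 41)/111 = 83/111 = 0.7477
  k = 3: (42 + 41 + 28)/111 = 111/111 = 1

Summary (fraction, with percent):

explained: PC1 0.3784 (37.84%), PC2 0.3694 (36.94%), PC3 0.2523 (25.23%);  cumulative: 0.3784, 0.7477, 1


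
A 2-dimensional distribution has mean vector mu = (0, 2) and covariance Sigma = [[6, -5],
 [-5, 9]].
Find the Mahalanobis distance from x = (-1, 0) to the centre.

Step 1 — centre the observation: (x - mu) = (-1, -2).

Step 2 — invert Sigma. det(Sigma) = 6·9 - (-5)² = 29.
  Sigma^{-1} = (1/det) · [[d, -b], [-b, a]] = [[0.3103, 0.1724],
 [0.1724, 0.2069]].

Step 3 — form the quadratic (x - mu)^T · Sigma^{-1} · (x - mu):
  Sigma^{-1} · (x - mu) = (-0.6552, -0.5862).
  (x - mu)^T · [Sigma^{-1} · (x - mu)] = (-1)·(-0.6552) + (-2)·(-0.5862) = 1.8276.

Step 4 — take square root: d = √(1.8276) ≈ 1.3519.

d(x, mu) = √(1.8276) ≈ 1.3519


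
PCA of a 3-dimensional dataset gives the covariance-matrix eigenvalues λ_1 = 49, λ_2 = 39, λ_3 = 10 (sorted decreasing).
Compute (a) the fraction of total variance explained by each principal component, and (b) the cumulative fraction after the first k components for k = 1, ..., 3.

Step 1 — total variance = trace(Sigma) = Σ λ_i = 49 + 39 + 10 = 98.

Step 2 — fraction explained by component i = λ_i / Σ λ:
  PC1: 49/98 = 0.5
  PC2: 39/98 = 0.398
  PC3: 10/98 = 0.102

Step 3 — cumulative fraction after k components = (λ_1 + ... + λ_k) / Σ λ:
  k = 1: 49/98 = 0.5
  k = 2: (49 + 39)/98 = 88/98 = 0.898
  k = 3: (49 + 39 + 10)/98 = 98/98 = 1

Summary (fraction, with percent):

explained: PC1 0.5 (50%), PC2 0.398 (39.8%), PC3 0.102 (10.2%);  cumulative: 0.5, 0.898, 1


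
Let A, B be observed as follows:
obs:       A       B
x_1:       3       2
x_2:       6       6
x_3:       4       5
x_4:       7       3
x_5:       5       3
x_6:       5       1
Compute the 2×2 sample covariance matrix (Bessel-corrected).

Step 1 — column means:
  mean(A) = (3 + 6 + 4 + 7 + 5 + 5) / 6 = 30/6 = 5
  mean(B) = (2 + 6 + 5 + 3 + 3 + 1) / 6 = 20/6 = 3.3333

Step 2 — sample covariance S[i,j] = (1/(n-1)) · Σ_k (x_{k,i} - mean_i) · (x_{k,j} - mean_j), with n-1 = 5.
  S[A,A] = ((-2)·(-2) + (1)·(1) + (-1)·(-1) + (2)·(2) + (0)·(0) + (0)·(0)) / 5 = 10/5 = 2
  S[A,B] = ((-2)·(-1.3333) + (1)·(2.6667) + (-1)·(1.6667) + (2)·(-0.3333) + (0)·(-0.3333) + (0)·(-2.3333)) / 5 = 3/5 = 0.6
  S[B,B] = ((-1.3333)·(-1.3333) + (2.6667)·(2.6667) + (1.6667)·(1.6667) + (-0.3333)·(-0.3333) + (-0.3333)·(-0.3333) + (-2.3333)·(-2.3333)) / 5 = 17.3333/5 = 3.4667

S is symmetric (S[j,i] = S[i,j]). Assembling:

S = [[2, 0.6],
 [0.6, 3.4667]]


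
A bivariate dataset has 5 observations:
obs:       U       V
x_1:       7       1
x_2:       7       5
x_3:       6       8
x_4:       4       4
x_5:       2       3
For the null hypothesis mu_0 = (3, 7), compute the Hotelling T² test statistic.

Step 1 — sample mean vector:
  mean(U) = (7 + 7 + 6 + 4 + 2) / 5 = 26/5 = 5.2
  mean(V) = (1 + 5 + 8 + 4 + 3) / 5 = 21/5 = 4.2
  x̄ = (5.2, 4.2),  deviation x̄ - mu_0 = (5.2, 4.2) - (3, 7) = (2.2, -2.8).

Step 2 — sample covariance matrix, S[i,j] = (1/(n-1)) · Σ_k (x_{k,i} - mean_i) · (x_{k,j} - mean_j), divisor n-1 = 4:
  S[U,U] = ((1.8)·(1.8) + (1.8)·(1.8) + (0.8)·(0.8) + (-1.2)·(-1.2) + (-3.2)·(-3.2)) / 4 = 18.8/4 = 4.7
  S[U,V] = ((1.8)·(-3.2) + (1.8)·(0.8) + (0.8)·(3.8) + (-1.2)·(-0.2) + (-3.2)·(-1.2)) / 4 = 2.8/4 = 0.7
  S[V,V] = ((-3.2)·(-3.2) + (0.8)·(0.8) + (3.8)·(3.8) + (-0.2)·(-0.2) + (-1.2)·(-1.2)) / 4 = 26.8/4 = 6.7
  S = [[4.7, 0.7],
 [0.7, 6.7]].

Step 3 — invert S. det(S) = 4.7·6.7 - (0.7)² = 31.
  S^{-1} = (1/det) · [[d, -b], [-b, a]] = [[0.2161, -0.0226],
 [-0.0226, 0.1516]].

Step 4 — quadratic form (x̄ - mu_0)^T · S^{-1} · (x̄ - mu_0):
  S^{-1} · (x̄ - mu_0) = (0.5387, -0.4742),
  (x̄ - mu_0)^T · [...] = (2.2)·(0.5387) + (-2.8)·(-0.4742) = 2.5129.

Step 5 — scale by n: T² = 5 · 2.5129 = 12.5645.

T² ≈ 12.5645


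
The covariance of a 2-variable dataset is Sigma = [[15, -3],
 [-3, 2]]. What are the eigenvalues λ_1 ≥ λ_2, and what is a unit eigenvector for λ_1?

Step 1 — characteristic polynomial of 2×2 Sigma:
  det(Sigma - λI) = λ² - trace · λ + det = 0.
  trace = 15 + 2 = 17, det = 15·2 - (-3)² = 21.
Step 2 — discriminant:
  Δ = trace² - 4·det = 289 - 84 = 205.
Step 3 — eigenvalues:
  λ = (trace ± √Δ)/2 = (17 ± 14.3178)/2,
  λ_1 = 15.6589,  λ_2 = 1.3411.

Step 4 — unit eigenvector for λ_1: solve (Sigma - λ_1 I)v = 0. First row:
  (15 - 15.6589)·v_x + (-3)·v_y = 0, i.e. (-0.6589)·v_x + (-3)·v_y = 0,
  so v ∝ (b, λ_1 - a) = (-3, 0.6589); multiply by -1 so the first entry is positive: u = (3, -0.6589).
  ||u|| = √((3)² + (-0.6589)²) = √(9.4342) ≈ 3.0715,
  v_1 = u/||u|| ≈ (0.9767, -0.2145) (||v_1|| = 1).

λ_1 = 15.6589,  λ_2 = 1.3411;  v_1 ≈ (0.9767, -0.2145)


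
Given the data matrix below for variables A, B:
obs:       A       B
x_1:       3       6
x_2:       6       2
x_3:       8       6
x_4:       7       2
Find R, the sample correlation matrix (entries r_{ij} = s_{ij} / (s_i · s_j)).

Step 1 — column means:
  mean(A) = (3 + 6 + 8 + 7) / 4 = 24/4 = 6
  mean(B) = (6 + 2 + 6 + 2) / 4 = 16/4 = 4

Step 2 — sample variances and covariances s[i,j] = (1/(n-1)) · Σ_k (x_{k,i} - mean_i) · (x_{k,j} - mean_j), with n-1 = 3:
  s[A,A] = ((-3)·(-3) + (0)·(0) + (2)·(2) + (1)·(1)) / 3 = 14/3 = 4.6667
  s[A,B] = ((-3)·(2) + (0)·(-2) + (2)·(2) + (1)·(-2)) / 3 = -4/3 = -1.3333
  s[B,B] = ((2)·(2) + (-2)·(-2) + (2)·(2) + (-2)·(-2)) / 3 = 16/3 = 5.3333
  Sample standard deviations s_i = √(s[i,i]):
  s(A) = √(4.6667) = 2.1602
  s(B) = √(5.3333) = 2.3094

Step 3 — r_{ij} = s_{ij} / (s_i · s_j):
  r[A,A] = 1 (diagonal).
  r[A,B] = -1.3333 / (2.1602 · 2.3094) = -1.3333 / 4.9889 = -0.2673
  r[B,B] = 1 (diagonal).

R is symmetric with unit diagonal. Assembling:

R = [[1, -0.2673],
 [-0.2673, 1]]


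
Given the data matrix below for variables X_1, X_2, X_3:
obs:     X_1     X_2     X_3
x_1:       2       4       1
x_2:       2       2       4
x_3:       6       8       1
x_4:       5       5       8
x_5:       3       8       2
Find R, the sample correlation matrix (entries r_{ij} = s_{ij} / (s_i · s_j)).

Step 1 — column means:
  mean(X_1) = (2 + 2 + 6 + 5 + 3) / 5 = 18/5 = 3.6
  mean(X_2) = (4 + 2 + 8 + 5 + 8) / 5 = 27/5 = 5.4
  mean(X_3) = (1 + 4 + 1 + 8 + 2) / 5 = 16/5 = 3.2

Step 2 — sample variances and covariances s[i,j] = (1/(n-1)) · Σ_k (x_{k,i} - mean_i) · (x_{k,j} - mean_j), with n-1 = 4:
  s[X_1,X_1] = ((-1.6)·(-1.6) + (-1.6)·(-1.6) + (2.4)·(2.4) + (1.4)·(1.4) + (-0.6)·(-0.6)) / 4 = 13.2/4 = 3.3
  s[X_1,X_2] = ((-1.6)·(-1.4) + (-1.6)·(-3.4) + (2.4)·(2.6) + (1.4)·(-0.4) + (-0.6)·(2.6)) / 4 = 11.8/4 = 2.95
  s[X_1,X_3] = ((-1.6)·(-2.2) + (-1.6)·(0.8) + (2.4)·(-2.2) + (1.4)·(4.8) + (-0.6)·(-1.2)) / 4 = 4.4/4 = 1.1
  s[X_2,X_2] = ((-1.4)·(-1.4) + (-3.4)·(-3.4) + (2.6)·(2.6) + (-0.4)·(-0.4) + (2.6)·(2.6)) / 4 = 27.2/4 = 6.8
  s[X_2,X_3] = ((-1.4)·(-2.2) + (-3.4)·(0.8) + (2.6)·(-2.2) + (-0.4)·(4.8) + (2.6)·(-1.2)) / 4 = -10.4/4 = -2.6
  s[X_3,X_3] = ((-2.2)·(-2.2) + (0.8)·(0.8) + (-2.2)·(-2.2) + (4.8)·(4.8) + (-1.2)·(-1.2)) / 4 = 34.8/4 = 8.7
  Sample standard deviations s_i = √(s[i,i]):
  s(X_1) = √(3.3) = 1.8166
  s(X_2) = √(6.8) = 2.6077
  s(X_3) = √(8.7) = 2.9496

Step 3 — r_{ij} = s_{ij} / (s_i · s_j):
  r[X_1,X_1] = 1 (diagonal).
  r[X_1,X_2] = 2.95 / (1.8166 · 2.6077) = 2.95 / 4.7371 = 0.6227
  r[X_1,X_3] = 1.1 / (1.8166 · 2.9496) = 1.1 / 5.3582 = 0.2053
  r[X_2,X_2] = 1 (diagonal).
  r[X_2,X_3] = -2.6 / (2.6077 · 2.9496) = -2.6 / 7.6916 = -0.338
  r[X_3,X_3] = 1 (diagonal).

R is symmetric with unit diagonal. Assembling:

R = [[1, 0.6227, 0.2053],
 [0.6227, 1, -0.338],
 [0.2053, -0.338, 1]]


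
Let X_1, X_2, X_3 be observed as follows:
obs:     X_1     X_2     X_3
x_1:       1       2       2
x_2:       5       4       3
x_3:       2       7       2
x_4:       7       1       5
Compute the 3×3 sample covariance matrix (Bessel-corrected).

Step 1 — column means:
  mean(X_1) = (1 + 5 + 2 + 7) / 4 = 15/4 = 3.75
  mean(X_2) = (2 + 4 + 7 + 1) / 4 = 14/4 = 3.5
  mean(X_3) = (2 + 3 + 2 + 5) / 4 = 12/4 = 3

Step 2 — sample covariance S[i,j] = (1/(n-1)) · Σ_k (x_{k,i} - mean_i) · (x_{k,j} - mean_j), with n-1 = 3.
  S[X_1,X_1] = ((-2.75)·(-2.75) + (1.25)·(1.25) + (-1.75)·(-1.75) + (3.25)·(3.25)) / 3 = 22.75/3 = 7.5833
  S[X_1,X_2] = ((-2.75)·(-1.5) + (1.25)·(0.5) + (-1.75)·(3.5) + (3.25)·(-2.5)) / 3 = -9.5/3 = -3.1667
  S[X_1,X_3] = ((-2.75)·(-1) + (1.25)·(0) + (-1.75)·(-1) + (3.25)·(2)) / 3 = 11/3 = 3.6667
  S[X_2,X_2] = ((-1.5)·(-1.5) + (0.5)·(0.5) + (3.5)·(3.5) + (-2.5)·(-2.5)) / 3 = 21/3 = 7
  S[X_2,X_3] = ((-1.5)·(-1) + (0.5)·(0) + (3.5)·(-1) + (-2.5)·(2)) / 3 = -7/3 = -2.3333
  S[X_3,X_3] = ((-1)·(-1) + (0)·(0) + (-1)·(-1) + (2)·(2)) / 3 = 6/3 = 2

S is symmetric (S[j,i] = S[i,j]). Assembling:

S = [[7.5833, -3.1667, 3.6667],
 [-3.1667, 7, -2.3333],
 [3.6667, -2.3333, 2]]
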